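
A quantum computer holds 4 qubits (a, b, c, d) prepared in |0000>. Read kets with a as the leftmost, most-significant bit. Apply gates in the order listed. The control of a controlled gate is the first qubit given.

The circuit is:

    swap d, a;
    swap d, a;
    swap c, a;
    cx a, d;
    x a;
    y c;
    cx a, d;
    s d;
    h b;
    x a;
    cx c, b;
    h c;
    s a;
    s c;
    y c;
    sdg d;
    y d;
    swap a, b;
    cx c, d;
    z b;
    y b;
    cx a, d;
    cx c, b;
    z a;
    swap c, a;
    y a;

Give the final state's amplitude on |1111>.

The final state's coefficient on |1111> equals -1/2. Key observation: steps 1-2 multiply out to the identity, so the circuit reduces to the remaining gates.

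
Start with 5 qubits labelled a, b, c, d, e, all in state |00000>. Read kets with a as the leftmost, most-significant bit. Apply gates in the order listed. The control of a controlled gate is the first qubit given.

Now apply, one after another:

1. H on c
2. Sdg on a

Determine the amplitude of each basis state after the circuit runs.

The final amplitudes are sqrt(2)/2 on |00000>, sqrt(2)/2 on |00100>, and 0 on every other basis state.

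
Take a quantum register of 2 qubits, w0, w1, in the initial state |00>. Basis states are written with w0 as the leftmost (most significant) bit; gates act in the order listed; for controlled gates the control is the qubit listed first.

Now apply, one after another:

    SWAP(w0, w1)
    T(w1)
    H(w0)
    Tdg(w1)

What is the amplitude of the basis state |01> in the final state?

The amplitude on |01> is 0.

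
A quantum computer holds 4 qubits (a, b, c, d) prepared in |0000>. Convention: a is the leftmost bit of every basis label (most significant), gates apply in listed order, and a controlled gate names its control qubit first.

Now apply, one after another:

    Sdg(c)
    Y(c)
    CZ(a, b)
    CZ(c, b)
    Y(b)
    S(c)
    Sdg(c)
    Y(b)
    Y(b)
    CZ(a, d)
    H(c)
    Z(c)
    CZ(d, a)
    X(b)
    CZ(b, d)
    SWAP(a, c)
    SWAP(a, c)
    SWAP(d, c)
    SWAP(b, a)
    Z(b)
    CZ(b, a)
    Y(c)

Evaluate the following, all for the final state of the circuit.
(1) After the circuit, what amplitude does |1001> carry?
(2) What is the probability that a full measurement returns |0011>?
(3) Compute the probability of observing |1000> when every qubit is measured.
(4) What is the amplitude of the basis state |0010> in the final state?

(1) The amplitude on |1001> is 0.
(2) The probability of measuring |0011> is 1/2.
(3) The probability of measuring |1000> is 0.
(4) |0010> carries amplitude -sqrt(2)*I/2 in the final state.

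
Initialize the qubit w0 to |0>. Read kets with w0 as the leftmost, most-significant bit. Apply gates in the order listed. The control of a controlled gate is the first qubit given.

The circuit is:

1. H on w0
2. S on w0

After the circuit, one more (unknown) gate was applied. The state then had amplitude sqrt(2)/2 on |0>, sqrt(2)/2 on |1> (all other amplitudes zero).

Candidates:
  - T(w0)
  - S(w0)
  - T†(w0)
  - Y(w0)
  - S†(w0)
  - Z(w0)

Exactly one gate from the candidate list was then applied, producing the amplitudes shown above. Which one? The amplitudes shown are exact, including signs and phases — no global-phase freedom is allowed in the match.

The applied gate was S†(w0).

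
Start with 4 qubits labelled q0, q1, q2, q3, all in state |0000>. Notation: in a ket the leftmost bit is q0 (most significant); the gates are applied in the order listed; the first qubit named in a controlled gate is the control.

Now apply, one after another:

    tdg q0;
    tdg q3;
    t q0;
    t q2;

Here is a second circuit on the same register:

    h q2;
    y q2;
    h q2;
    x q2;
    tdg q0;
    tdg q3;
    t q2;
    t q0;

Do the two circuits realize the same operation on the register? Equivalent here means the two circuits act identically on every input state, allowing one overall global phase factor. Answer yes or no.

No — the two circuits implement different unitaries, even allowing a global phase.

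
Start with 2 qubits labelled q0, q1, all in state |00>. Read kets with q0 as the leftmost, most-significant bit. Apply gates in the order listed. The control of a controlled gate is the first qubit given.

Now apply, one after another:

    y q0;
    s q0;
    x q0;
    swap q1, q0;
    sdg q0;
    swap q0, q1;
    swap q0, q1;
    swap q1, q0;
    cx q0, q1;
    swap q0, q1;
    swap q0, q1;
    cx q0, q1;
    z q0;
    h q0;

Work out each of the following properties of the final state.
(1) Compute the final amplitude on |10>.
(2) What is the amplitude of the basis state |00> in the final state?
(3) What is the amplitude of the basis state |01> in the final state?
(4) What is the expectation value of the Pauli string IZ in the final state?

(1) The amplitude on |10> is -sqrt(2)/2.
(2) |00> carries amplitude -sqrt(2)/2 in the final state.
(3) The amplitude on |01> is 0.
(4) In the final state, IZ has expectation 1.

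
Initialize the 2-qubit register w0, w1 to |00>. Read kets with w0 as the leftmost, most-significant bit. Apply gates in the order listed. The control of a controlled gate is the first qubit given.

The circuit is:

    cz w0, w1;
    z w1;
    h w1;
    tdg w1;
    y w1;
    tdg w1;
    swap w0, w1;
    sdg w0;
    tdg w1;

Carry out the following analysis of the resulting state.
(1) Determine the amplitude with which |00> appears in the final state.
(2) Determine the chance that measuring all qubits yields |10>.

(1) The final state's coefficient on |00> equals -sqrt(2)*exp(I*pi/4)/2.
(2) The probability of measuring |10> is 1/2.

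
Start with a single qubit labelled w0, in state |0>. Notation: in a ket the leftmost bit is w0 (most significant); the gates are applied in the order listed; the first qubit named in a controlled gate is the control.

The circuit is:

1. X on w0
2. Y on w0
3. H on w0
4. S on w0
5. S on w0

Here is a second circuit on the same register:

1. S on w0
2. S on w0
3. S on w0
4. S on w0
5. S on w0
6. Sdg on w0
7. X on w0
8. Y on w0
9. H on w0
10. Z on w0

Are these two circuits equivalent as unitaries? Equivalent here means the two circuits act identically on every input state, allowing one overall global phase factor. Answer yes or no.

Yes, they are equivalent — the unitaries differ by at most a global phase.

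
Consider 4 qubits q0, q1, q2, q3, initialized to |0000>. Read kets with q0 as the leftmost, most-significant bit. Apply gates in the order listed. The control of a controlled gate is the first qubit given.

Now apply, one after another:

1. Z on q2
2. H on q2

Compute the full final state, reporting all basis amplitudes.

The final amplitudes are sqrt(2)/2 on |0000>, sqrt(2)/2 on |0010>, and 0 on every other basis state.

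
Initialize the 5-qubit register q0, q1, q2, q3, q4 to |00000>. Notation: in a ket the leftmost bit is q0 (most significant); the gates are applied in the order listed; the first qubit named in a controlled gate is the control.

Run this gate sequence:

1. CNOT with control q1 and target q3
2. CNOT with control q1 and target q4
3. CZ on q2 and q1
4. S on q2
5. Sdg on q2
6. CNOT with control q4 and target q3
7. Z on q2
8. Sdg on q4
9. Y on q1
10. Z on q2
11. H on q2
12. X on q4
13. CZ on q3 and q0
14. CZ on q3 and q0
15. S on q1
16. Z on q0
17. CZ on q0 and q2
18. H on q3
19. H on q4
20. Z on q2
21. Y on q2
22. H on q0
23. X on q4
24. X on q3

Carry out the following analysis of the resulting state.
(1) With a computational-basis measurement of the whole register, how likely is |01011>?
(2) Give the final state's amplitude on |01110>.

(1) A full measurement returns |01011> with probability 1/16.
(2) The final state's coefficient on |01110> equals I/4.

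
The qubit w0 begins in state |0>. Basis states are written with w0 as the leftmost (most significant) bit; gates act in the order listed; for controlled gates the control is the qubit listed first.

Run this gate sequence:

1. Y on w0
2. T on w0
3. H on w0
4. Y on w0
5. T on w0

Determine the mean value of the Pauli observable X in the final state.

In the final state, X has expectation sqrt(2)/2.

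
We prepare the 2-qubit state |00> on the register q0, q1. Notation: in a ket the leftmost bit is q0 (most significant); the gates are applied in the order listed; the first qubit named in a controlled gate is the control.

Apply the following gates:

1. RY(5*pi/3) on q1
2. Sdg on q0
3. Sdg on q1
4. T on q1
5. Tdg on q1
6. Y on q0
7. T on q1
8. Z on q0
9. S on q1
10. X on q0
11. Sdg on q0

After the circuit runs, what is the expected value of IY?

The observable IY averages to -sqrt(6)/4.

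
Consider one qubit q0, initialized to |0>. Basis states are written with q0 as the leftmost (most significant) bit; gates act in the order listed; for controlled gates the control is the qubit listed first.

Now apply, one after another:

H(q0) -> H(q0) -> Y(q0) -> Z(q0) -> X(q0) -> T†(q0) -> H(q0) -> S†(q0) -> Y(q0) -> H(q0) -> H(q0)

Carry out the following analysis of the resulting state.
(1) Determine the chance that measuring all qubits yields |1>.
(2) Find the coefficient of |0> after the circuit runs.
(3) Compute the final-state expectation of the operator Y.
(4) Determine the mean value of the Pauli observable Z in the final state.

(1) The probability of measuring |1> is 1/2.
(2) The amplitude on |0> is sqrt(2)*I/2.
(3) In the final state, Y has expectation -1.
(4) The expectation value of Z is 0.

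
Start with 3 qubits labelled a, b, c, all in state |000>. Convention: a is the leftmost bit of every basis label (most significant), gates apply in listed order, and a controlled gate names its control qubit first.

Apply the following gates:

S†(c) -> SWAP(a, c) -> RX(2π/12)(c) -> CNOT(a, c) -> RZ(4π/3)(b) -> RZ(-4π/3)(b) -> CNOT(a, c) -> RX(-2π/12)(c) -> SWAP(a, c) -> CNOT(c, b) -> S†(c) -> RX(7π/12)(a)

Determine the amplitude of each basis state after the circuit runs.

After the circuit, the state carries amplitude -sqrt(2 - sqrt(2))/4 + sqrt(3*sqrt(2) + 6)/4 on |000>, -I*sqrt(sqrt(2) + 2)/4 - I*sqrt(6 - 3*sqrt(2))/4 on |100>, and 0 on every other basis state. Key observation: the block from step 2 through step 9 cancels to the identity and can be dropped.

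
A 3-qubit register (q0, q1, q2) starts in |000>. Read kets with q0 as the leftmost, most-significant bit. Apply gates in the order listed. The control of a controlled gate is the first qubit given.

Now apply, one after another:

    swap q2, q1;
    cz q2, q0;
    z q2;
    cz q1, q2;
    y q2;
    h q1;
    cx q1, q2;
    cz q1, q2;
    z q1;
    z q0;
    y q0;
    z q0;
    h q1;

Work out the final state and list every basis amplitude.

After the circuit, the state carries amplitude 0 on |000>, 0 on |001>, 0 on |010>, 0 on |011>, -1/2 on |100>, 1/2 on |101>, 1/2 on |110>, 1/2 on |111>.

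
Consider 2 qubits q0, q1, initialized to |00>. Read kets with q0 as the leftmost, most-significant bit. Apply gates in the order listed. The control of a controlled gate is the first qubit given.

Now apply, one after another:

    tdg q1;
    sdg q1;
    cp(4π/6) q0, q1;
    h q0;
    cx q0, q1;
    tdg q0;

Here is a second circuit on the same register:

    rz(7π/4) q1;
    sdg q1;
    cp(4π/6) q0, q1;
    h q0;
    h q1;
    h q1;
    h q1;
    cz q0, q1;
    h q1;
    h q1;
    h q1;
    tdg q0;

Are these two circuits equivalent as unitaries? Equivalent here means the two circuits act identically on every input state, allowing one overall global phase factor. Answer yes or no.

Yes — the two circuits implement the same unitary up to a global phase.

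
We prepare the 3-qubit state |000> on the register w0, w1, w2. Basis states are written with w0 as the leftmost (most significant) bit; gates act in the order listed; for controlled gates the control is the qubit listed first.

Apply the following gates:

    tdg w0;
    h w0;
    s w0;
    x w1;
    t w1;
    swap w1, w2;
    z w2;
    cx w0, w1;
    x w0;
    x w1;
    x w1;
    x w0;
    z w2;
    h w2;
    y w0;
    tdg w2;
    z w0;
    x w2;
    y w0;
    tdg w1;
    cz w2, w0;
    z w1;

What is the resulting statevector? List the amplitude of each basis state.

The resulting statevector has amplitude 1/2 on |000>, -exp(I*pi/4)/2 on |001>, 0 on |010>, 0 on |011>, 0 on |100>, 0 on |101>, exp(I*pi/4)/2 on |110>, I/2 on |111>.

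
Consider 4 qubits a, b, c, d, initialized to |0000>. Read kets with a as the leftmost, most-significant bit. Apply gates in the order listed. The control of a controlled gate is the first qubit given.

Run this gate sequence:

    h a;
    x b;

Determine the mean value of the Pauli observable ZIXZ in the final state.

The observable ZIXZ averages to 0.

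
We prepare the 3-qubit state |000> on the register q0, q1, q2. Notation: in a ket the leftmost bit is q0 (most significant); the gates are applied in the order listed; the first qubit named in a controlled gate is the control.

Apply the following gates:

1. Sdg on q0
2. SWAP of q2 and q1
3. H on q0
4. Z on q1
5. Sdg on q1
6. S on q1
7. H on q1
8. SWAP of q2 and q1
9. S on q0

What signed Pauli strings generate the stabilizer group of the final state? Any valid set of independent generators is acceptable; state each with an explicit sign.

The stabilizer group can be generated by +YII, +IIX, +IZI, among other valid generating sets.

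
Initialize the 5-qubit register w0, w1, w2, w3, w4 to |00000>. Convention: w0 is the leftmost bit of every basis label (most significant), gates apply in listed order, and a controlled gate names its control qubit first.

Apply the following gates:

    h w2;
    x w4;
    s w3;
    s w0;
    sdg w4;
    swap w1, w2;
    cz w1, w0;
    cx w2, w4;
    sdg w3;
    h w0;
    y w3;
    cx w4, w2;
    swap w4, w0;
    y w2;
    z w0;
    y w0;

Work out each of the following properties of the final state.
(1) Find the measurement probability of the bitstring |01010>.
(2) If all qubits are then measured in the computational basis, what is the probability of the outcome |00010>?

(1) The probability of measuring |01010> is 1/4.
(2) The probability of measuring |00010> is 1/4.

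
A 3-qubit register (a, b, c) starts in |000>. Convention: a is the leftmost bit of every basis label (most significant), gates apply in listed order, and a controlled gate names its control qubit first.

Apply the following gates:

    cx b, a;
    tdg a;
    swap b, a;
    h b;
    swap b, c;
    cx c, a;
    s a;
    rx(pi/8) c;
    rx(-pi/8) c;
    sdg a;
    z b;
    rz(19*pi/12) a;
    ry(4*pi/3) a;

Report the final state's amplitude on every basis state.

The final amplitudes are sqrt(2)*exp(5*I*pi/24)/4 on |000>, -sqrt(6)*exp(19*I*pi/24)/4 on |001>, 0 on |010>, 0 on |011>, -sqrt(6)*exp(5*I*pi/24)/4 on |100>, -sqrt(2)*exp(19*I*pi/24)/4 on |101>, 0 on |110>, 0 on |111>. Key observation: steps 7-10 multiply out to the identity, so the circuit reduces to the remaining gates.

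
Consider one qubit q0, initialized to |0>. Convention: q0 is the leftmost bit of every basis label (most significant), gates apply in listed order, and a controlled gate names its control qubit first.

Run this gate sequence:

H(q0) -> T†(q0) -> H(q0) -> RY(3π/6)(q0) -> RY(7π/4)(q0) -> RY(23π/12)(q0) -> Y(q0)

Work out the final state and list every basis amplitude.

The resulting statevector has amplitude -sqrt(6)*I/4 + sqrt(2)*exp(I*pi/4)/4 on |0>, sqrt(2)*I/4 + sqrt(6)*exp(I*pi/4)/4 on |1>.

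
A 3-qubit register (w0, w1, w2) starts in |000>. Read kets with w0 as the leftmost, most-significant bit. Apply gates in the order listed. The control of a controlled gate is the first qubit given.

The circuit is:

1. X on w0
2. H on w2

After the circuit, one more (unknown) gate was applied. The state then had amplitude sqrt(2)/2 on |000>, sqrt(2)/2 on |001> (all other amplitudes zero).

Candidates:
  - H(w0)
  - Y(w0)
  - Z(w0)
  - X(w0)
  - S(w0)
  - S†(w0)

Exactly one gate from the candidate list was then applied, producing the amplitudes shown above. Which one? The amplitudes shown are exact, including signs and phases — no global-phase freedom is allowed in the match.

It was X(w0) that produced the state shown.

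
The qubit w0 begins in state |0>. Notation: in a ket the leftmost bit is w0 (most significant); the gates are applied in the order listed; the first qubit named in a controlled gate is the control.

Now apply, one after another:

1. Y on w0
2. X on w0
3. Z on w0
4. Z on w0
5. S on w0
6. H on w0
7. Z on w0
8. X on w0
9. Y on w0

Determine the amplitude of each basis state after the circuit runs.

After the circuit, the state carries amplitude sqrt(2)/2 on |0>, sqrt(2)/2 on |1>.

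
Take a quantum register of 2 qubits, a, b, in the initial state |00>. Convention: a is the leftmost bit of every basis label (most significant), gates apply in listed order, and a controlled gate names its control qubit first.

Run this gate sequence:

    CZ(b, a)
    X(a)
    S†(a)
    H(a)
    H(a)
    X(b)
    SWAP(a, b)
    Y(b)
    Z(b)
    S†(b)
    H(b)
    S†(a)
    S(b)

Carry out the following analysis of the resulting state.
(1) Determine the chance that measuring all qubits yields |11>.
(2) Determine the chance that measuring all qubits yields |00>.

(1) Outcome |11> occurs with probability 1/2.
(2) The probability of measuring |00> is 0.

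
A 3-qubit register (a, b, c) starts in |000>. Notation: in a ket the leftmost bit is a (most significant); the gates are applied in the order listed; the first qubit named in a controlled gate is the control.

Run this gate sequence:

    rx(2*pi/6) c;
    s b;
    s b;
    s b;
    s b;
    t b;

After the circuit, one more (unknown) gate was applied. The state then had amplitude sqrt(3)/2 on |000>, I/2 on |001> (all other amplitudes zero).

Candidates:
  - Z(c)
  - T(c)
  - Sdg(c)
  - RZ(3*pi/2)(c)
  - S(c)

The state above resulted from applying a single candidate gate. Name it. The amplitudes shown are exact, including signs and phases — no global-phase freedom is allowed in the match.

The unique candidate consistent with the amplitudes is Z(c). Key observation: gates 2-5 undo each other exactly, leaving only the rest of the circuit to track.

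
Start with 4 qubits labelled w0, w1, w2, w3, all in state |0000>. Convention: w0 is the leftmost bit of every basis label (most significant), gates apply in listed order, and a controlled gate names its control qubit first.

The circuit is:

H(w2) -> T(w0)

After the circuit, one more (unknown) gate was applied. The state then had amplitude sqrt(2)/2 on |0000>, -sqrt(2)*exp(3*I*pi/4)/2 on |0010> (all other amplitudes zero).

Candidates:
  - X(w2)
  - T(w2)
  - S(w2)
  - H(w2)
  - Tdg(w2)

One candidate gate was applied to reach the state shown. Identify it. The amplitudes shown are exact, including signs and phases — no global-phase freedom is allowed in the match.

The applied gate was Tdg(w2).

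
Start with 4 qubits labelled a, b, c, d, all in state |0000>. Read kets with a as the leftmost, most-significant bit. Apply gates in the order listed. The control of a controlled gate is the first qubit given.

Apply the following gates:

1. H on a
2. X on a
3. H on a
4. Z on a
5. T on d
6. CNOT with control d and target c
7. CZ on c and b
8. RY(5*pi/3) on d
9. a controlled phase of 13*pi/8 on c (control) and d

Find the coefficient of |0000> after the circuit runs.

The amplitude on |0000> is -sqrt(3)/2.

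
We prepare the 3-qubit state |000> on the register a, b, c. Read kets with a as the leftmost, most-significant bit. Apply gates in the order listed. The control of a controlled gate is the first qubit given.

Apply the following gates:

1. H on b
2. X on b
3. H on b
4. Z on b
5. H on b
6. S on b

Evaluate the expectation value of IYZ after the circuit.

The expectation value of IYZ is 1. Key observation: the block from step 1 through step 4 cancels to the identity and can be dropped.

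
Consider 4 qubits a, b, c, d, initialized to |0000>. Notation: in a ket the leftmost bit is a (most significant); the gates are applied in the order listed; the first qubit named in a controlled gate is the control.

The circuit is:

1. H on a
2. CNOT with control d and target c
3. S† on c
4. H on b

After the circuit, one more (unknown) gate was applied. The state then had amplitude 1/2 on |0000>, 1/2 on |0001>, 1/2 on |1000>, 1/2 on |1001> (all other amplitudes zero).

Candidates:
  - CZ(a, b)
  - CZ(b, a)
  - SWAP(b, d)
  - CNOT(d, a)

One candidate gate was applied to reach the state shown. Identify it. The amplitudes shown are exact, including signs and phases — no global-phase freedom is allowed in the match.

The applied gate was SWAP(b, d).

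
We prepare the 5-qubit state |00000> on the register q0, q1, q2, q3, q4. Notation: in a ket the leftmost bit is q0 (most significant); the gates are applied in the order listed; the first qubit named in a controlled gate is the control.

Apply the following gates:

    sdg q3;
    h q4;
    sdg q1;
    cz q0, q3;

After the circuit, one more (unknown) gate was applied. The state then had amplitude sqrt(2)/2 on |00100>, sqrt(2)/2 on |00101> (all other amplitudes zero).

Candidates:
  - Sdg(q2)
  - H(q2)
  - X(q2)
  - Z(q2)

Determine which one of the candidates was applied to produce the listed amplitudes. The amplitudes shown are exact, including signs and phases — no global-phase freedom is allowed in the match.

It was X(q2) that produced the state shown.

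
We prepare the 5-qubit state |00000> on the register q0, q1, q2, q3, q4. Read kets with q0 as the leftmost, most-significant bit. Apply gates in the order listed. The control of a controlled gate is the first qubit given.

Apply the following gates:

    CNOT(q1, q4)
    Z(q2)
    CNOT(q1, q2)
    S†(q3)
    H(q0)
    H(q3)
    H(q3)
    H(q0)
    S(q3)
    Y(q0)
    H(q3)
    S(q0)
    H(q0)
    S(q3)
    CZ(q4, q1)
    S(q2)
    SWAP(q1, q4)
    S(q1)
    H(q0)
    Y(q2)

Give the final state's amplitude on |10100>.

The amplitude on |10100> is -sqrt(2)*I/2. Key observation: steps 4-9 multiply out to the identity, so the circuit reduces to the remaining gates.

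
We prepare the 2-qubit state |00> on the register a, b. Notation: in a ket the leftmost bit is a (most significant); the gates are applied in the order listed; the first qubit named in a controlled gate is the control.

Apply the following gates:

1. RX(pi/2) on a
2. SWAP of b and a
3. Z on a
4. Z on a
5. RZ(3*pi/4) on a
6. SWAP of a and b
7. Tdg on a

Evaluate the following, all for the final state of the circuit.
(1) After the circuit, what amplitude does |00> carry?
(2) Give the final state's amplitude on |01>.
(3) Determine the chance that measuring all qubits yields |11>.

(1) |00> carries amplitude -sqrt(2)*exp(5*I*pi/8)/2 in the final state.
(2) The amplitude on |01> is 0.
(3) Outcome |11> occurs with probability 0.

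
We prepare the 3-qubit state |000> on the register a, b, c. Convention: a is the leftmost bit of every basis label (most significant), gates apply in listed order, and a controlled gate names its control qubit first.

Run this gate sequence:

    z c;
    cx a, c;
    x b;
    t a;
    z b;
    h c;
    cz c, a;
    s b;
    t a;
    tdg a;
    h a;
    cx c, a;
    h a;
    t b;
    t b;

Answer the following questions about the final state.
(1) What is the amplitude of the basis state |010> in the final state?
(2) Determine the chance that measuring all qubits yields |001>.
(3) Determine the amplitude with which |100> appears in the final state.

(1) |010> carries amplitude sqrt(2)/2 in the final state.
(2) The probability of measuring |001> is 0.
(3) |100> carries amplitude 0 in the final state.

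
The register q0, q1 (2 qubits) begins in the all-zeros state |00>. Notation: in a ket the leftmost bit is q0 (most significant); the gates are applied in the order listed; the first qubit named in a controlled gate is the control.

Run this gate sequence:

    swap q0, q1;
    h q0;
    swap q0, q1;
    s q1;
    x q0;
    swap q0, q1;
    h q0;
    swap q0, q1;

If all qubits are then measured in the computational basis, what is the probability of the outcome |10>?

The probability of measuring |10> is 1/2.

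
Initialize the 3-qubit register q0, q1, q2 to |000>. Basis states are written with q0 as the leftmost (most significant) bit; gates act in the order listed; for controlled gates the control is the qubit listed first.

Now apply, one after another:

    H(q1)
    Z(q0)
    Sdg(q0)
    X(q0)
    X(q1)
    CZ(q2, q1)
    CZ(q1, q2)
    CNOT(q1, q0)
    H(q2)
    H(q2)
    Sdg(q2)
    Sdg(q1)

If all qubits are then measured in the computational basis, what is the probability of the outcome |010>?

Outcome |010> occurs with probability 1/2. Key observation: gates 9-10 undo each other exactly, leaving only the rest of the circuit to track.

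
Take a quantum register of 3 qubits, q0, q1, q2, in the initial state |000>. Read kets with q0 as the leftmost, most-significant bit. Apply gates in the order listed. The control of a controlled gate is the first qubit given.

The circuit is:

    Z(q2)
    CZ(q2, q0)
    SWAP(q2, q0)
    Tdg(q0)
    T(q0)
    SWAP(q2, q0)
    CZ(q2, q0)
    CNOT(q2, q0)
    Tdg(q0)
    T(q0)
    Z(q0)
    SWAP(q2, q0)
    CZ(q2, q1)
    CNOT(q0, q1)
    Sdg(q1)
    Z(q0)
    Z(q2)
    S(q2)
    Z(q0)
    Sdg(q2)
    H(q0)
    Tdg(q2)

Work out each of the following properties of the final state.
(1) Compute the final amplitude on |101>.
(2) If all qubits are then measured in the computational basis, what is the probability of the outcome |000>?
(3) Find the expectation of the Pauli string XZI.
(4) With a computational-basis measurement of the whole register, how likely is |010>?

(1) The amplitude on |101> is 0. Key observation: gates 2-7 undo each other exactly, leaving only the rest of the circuit to track.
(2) A full measurement returns |000> with probability 1/2.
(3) The expectation value of XZI is 1.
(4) The probability of measuring |010> is 0.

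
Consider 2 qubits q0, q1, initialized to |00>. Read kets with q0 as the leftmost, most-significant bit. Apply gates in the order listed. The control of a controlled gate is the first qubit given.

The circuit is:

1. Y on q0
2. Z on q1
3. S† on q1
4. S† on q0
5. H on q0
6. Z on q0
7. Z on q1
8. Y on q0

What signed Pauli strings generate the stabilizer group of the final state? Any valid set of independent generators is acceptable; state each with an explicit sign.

The stabilizer group can be generated by -XI, +IZ, among other valid generating sets.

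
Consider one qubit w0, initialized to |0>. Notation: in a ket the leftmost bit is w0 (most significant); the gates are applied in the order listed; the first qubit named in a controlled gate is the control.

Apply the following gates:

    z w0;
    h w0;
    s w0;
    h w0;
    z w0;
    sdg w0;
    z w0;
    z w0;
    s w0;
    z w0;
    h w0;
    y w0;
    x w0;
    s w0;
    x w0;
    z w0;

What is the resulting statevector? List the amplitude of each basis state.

After the circuit, the state carries amplitude sqrt(2)*I/2 on |0>, -sqrt(2)*I/2 on |1>. Key observation: the block from step 4 through step 11 cancels to the identity and can be dropped.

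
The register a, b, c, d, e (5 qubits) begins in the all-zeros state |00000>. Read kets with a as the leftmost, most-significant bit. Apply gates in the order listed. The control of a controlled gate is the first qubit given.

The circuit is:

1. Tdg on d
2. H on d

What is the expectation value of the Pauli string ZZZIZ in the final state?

The observable ZZZIZ averages to 1.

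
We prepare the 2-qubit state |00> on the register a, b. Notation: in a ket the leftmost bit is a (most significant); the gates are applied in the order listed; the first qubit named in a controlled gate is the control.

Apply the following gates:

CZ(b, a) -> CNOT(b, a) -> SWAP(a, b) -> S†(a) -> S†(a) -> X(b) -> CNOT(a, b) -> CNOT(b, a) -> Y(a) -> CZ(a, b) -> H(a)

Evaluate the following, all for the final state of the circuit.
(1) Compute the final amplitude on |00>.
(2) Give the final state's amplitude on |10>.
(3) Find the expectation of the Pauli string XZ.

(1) |00> carries amplitude 0 in the final state.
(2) |10> carries amplitude 0 in the final state.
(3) The observable XZ averages to -1.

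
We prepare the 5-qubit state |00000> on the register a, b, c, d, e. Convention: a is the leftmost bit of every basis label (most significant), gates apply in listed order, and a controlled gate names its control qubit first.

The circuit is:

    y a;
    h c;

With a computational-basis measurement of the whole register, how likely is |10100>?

The probability of measuring |10100> is 1/2.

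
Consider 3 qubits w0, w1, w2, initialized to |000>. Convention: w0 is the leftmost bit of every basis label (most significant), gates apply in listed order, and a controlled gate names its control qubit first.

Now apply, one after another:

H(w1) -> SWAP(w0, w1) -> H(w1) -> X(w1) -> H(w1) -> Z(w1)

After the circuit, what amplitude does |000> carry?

The final state's coefficient on |000> equals sqrt(2)/2.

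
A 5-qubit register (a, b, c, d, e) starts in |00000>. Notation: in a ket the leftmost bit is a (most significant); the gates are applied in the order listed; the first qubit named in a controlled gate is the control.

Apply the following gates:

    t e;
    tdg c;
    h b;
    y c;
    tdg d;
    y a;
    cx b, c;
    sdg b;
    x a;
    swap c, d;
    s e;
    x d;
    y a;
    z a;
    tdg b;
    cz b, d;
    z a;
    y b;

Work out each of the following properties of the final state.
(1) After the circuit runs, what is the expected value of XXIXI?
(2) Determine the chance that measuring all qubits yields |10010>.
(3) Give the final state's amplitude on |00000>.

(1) In the final state, XXIXI has expectation 0.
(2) The probability of measuring |10010> is 1/2.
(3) The final state's coefficient on |00000> equals 0.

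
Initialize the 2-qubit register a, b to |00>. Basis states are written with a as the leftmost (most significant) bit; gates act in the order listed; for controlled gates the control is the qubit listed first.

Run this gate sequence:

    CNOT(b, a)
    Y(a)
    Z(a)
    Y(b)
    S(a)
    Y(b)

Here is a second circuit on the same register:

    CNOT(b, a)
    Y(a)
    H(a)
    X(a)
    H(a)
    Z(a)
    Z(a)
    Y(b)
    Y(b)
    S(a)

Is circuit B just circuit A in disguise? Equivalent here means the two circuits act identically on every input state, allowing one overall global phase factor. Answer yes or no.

Yes, they are equivalent — the unitaries differ by at most a global phase.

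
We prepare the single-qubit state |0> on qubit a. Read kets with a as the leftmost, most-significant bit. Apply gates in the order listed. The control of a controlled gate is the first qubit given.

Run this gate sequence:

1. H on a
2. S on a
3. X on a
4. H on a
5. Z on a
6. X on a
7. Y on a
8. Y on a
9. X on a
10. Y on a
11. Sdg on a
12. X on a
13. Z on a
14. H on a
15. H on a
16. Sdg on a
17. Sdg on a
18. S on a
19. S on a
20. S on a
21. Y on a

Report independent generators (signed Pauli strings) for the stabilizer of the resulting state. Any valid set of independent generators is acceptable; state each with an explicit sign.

The final state is stabilized by the group generated by +Y; other independent generating sets are equally valid. Key observation: the block from step 6 through step 9 cancels to the identity and can be dropped.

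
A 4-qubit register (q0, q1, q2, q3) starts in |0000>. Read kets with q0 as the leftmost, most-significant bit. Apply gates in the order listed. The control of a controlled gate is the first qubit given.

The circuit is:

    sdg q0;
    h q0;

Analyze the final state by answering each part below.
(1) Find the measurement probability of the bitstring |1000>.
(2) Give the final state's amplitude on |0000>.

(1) The probability of measuring |1000> is 1/2.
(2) |0000> carries amplitude sqrt(2)/2 in the final state.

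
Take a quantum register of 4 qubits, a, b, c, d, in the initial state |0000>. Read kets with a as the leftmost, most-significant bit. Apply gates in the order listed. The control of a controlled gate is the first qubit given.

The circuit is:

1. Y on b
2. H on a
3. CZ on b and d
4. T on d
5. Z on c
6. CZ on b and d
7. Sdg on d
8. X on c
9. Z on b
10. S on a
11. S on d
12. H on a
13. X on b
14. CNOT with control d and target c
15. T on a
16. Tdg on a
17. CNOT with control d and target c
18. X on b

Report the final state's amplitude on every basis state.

After the circuit, the state carries amplitude 1/2 - I/2 on |0110>, -1/2 - I/2 on |1110>, and 0 on every other basis state. Key observation: steps 13-18 multiply out to the identity, so the circuit reduces to the remaining gates.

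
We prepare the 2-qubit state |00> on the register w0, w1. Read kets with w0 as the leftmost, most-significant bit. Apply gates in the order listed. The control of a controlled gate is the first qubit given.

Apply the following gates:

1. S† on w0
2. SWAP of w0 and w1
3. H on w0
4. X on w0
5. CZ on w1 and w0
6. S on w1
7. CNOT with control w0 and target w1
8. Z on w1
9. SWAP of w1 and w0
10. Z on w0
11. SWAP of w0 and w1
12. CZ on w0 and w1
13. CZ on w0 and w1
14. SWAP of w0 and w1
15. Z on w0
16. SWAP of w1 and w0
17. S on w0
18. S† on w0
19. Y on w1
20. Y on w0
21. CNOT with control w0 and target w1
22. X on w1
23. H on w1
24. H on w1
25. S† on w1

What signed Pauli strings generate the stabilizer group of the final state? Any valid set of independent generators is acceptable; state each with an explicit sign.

The final state is stabilized by the group generated by -XI, -IZ; other independent generating sets are equally valid. Key observation: steps 9-16 multiply out to the identity, so the circuit reduces to the remaining gates.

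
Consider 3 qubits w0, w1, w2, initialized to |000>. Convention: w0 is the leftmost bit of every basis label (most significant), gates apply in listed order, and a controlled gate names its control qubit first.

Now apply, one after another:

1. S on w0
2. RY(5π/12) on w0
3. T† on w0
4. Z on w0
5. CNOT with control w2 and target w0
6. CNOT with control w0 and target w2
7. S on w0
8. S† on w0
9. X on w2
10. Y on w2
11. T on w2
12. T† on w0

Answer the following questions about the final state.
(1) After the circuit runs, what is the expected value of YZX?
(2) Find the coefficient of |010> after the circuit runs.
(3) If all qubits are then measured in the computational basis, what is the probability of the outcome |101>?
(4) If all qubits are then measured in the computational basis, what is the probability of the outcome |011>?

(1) In the final state, YZX has expectation -sqrt(3)/4 - 1/4.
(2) The amplitude on |010> is 0.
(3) The probability of measuring |101> is -sqrt(6)/8 + sqrt(2)/8 + 1/2.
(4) A full measurement returns |011> with probability 0.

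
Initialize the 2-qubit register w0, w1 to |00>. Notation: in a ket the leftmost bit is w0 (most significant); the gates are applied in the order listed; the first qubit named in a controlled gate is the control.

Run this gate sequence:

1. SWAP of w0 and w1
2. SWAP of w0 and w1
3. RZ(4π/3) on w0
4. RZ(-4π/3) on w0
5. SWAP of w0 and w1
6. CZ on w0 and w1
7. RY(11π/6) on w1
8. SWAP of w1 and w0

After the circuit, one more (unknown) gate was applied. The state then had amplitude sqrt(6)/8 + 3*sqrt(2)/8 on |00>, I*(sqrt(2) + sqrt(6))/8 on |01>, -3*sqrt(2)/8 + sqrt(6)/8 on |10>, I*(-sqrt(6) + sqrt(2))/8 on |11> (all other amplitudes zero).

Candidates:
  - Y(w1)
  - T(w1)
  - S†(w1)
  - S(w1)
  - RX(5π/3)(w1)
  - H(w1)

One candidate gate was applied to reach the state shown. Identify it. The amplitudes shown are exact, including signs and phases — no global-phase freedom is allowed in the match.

The applied gate was RX(5π/3)(w1).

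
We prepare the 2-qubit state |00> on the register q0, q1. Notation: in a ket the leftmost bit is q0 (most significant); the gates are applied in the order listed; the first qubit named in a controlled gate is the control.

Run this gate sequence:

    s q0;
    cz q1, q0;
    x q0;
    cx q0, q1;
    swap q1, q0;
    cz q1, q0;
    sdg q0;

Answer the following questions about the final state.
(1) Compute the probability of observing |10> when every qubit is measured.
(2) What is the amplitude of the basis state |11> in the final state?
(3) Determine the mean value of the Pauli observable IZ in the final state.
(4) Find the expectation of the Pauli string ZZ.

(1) The probability of measuring |10> is 0.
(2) The amplitude on |11> is I.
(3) In the final state, IZ has expectation -1.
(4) The expectation value of ZZ is 1.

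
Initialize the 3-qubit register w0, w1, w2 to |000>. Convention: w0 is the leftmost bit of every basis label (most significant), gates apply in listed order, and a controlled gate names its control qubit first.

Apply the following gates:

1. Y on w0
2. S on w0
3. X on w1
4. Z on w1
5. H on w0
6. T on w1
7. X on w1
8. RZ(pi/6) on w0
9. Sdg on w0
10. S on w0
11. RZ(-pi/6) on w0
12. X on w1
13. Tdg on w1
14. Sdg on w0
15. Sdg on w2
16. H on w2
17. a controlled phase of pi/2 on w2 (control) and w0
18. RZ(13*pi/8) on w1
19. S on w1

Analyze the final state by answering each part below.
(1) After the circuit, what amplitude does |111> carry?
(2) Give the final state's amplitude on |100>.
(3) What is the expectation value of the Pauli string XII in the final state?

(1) The final state's coefficient on |111> equals exp(5*I*pi/16)/2. Key observation: gates 6-13 undo each other exactly, leaving only the rest of the circuit to track.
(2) The amplitude on |100> is 0.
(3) The observable XII averages to -1/2.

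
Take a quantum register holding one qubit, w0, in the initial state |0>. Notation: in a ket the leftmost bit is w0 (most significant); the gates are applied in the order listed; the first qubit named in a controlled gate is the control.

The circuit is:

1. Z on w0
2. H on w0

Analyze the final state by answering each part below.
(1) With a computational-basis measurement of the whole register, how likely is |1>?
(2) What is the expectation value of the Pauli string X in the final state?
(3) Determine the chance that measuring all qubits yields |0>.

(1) A full measurement returns |1> with probability 1/2.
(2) The observable X averages to 1.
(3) A full measurement returns |0> with probability 1/2.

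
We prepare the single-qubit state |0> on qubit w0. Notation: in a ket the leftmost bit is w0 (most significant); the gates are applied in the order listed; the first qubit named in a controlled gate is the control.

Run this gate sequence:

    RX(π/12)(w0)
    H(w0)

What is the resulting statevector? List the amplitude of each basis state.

After the circuit, the state carries amplitude sqrt(4 - 2*sqrt(2))/8 + sqrt(6*sqrt(2) + 12)/8 - I*sqrt(2*sqrt(2) + 4)/8 + I*sqrt(12 - 6*sqrt(2))/8 on |0>, sqrt(4 - 2*sqrt(2))/8 + sqrt(6*sqrt(2) + 12)/8 - I*sqrt(12 - 6*sqrt(2))/8 + I*sqrt(2*sqrt(2) + 4)/8 on |1>.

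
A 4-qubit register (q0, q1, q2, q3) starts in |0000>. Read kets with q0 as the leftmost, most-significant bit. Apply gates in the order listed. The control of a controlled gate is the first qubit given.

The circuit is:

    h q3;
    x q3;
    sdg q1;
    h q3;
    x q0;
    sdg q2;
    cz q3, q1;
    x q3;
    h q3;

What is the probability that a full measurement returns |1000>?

Outcome |1000> occurs with probability 1/2.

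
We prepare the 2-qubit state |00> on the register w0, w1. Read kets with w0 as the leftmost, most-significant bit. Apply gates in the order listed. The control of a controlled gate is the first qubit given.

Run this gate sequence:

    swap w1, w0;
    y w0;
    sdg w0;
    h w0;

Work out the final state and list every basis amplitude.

The final amplitudes are sqrt(2)/2 on |00>, 0 on |01>, -sqrt(2)/2 on |10>, 0 on |11>.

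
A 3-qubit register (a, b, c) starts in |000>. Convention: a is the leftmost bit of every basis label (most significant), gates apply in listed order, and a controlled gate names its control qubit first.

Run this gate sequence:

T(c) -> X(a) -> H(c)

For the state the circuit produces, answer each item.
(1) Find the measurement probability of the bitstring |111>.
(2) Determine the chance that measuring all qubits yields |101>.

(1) A full measurement returns |111> with probability 0.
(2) Outcome |101> occurs with probability 1/2.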